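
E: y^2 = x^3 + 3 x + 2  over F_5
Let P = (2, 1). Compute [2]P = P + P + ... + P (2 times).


k = 2 = 10_2 (binary, LSB first: 01)
Double-and-add from P = (2, 1):
  bit 0 = 0: acc unchanged = O
  bit 1 = 1: acc = O + (1, 4) = (1, 4)

2P = (1, 4)


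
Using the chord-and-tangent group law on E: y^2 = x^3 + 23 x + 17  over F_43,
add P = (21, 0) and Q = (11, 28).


P != Q, so use the chord formula.
s = (y2 - y1) / (x2 - x1) = (28) / (33) mod 43 = 23
x3 = s^2 - x1 - x2 mod 43 = 23^2 - 21 - 11 = 24
y3 = s (x1 - x3) - y1 mod 43 = 23 * (21 - 24) - 0 = 17

P + Q = (24, 17)


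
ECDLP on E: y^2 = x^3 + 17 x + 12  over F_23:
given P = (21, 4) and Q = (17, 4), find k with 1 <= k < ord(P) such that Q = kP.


Enumerate multiples of P until we hit Q = (17, 4):
  1P = (21, 4)
  2P = (6, 13)
  3P = (12, 9)
  4P = (17, 4)
Match found at i = 4.

k = 4


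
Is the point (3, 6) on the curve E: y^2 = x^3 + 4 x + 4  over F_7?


Check whether y^2 = x^3 + 4 x + 4 (mod 7) for (x, y) = (3, 6).
LHS: y^2 = 6^2 mod 7 = 1
RHS: x^3 + 4 x + 4 = 3^3 + 4*3 + 4 mod 7 = 1
LHS = RHS

Yes, on the curve


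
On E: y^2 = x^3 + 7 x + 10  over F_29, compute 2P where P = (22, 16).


Doubling: s = (3 x1^2 + a) / (2 y1)
s = (3*22^2 + 7) / (2*16) mod 29 = 3
x3 = s^2 - 2 x1 mod 29 = 3^2 - 2*22 = 23
y3 = s (x1 - x3) - y1 mod 29 = 3 * (22 - 23) - 16 = 10

2P = (23, 10)


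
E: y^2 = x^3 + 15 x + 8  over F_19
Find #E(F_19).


For each x in F_19, count y with y^2 = x^3 + 15 x + 8 mod 19:
  x = 1: RHS = 5, y in [9, 10]  -> 2 point(s)
  x = 3: RHS = 4, y in [2, 17]  -> 2 point(s)
  x = 7: RHS = 0, y in [0]  -> 1 point(s)
  x = 9: RHS = 17, y in [6, 13]  -> 2 point(s)
  x = 12: RHS = 16, y in [4, 15]  -> 2 point(s)
  x = 13: RHS = 6, y in [5, 14]  -> 2 point(s)
  x = 14: RHS = 17, y in [6, 13]  -> 2 point(s)
  x = 15: RHS = 17, y in [6, 13]  -> 2 point(s)
  x = 18: RHS = 11, y in [7, 12]  -> 2 point(s)
Affine points: 17. Add the point at infinity: total = 18.

#E(F_19) = 18


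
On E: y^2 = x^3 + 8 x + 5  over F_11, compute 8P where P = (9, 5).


k = 8 = 1000_2 (binary, LSB first: 0001)
Double-and-add from P = (9, 5):
  bit 0 = 0: acc unchanged = O
  bit 1 = 0: acc unchanged = O
  bit 2 = 0: acc unchanged = O
  bit 3 = 1: acc = O + (1, 6) = (1, 6)

8P = (1, 6)


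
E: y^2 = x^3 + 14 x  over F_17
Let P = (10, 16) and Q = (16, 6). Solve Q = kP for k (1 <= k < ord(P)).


Enumerate multiples of P until we hit Q = (16, 6):
  1P = (10, 16)
  2P = (13, 13)
  3P = (12, 3)
  4P = (16, 6)
Match found at i = 4.

k = 4


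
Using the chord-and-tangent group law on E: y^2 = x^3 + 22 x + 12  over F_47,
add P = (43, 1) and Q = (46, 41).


P != Q, so use the chord formula.
s = (y2 - y1) / (x2 - x1) = (40) / (3) mod 47 = 29
x3 = s^2 - x1 - x2 mod 47 = 29^2 - 43 - 46 = 0
y3 = s (x1 - x3) - y1 mod 47 = 29 * (43 - 0) - 1 = 24

P + Q = (0, 24)


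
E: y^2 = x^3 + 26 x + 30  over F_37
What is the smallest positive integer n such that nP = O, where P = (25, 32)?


Compute successive multiples of P until we hit O:
  1P = (25, 32)
  2P = (23, 17)
  3P = (36, 15)
  4P = (16, 18)
  5P = (24, 23)
  6P = (32, 16)
  7P = (26, 2)
  8P = (35, 9)
  ... (continuing to 44P)
  44P = O

ord(P) = 44


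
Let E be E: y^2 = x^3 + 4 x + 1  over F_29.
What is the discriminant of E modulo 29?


4 a^3 + 27 b^2 = 4*4^3 + 27*1^2 = 256 + 27 = 283
Delta = -16 * (283) = -4528
Delta mod 29 = 25

Delta = 25 (mod 29)


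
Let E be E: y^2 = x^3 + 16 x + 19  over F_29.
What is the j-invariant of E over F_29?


Delta = -16(4 a^3 + 27 b^2) mod 29 = 26
-1728 * (4 a)^3 = -1728 * (4*16)^3 mod 29 = 11
j = 11 * 26^(-1) mod 29 = 6

j = 6 (mod 29)


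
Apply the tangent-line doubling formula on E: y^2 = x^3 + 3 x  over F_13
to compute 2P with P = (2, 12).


Doubling: s = (3 x1^2 + a) / (2 y1)
s = (3*2^2 + 3) / (2*12) mod 13 = 12
x3 = s^2 - 2 x1 mod 13 = 12^2 - 2*2 = 10
y3 = s (x1 - x3) - y1 mod 13 = 12 * (2 - 10) - 12 = 9

2P = (10, 9)


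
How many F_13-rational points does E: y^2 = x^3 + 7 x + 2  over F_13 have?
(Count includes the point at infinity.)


For each x in F_13, count y with y^2 = x^3 + 7 x + 2 mod 13:
  x = 1: RHS = 10, y in [6, 7]  -> 2 point(s)
  x = 4: RHS = 3, y in [4, 9]  -> 2 point(s)
  x = 6: RHS = 0, y in [0]  -> 1 point(s)
  x = 7: RHS = 4, y in [2, 11]  -> 2 point(s)
  x = 9: RHS = 1, y in [1, 12]  -> 2 point(s)
Affine points: 9. Add the point at infinity: total = 10.

#E(F_13) = 10


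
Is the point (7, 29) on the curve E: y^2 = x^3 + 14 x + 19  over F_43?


Check whether y^2 = x^3 + 14 x + 19 (mod 43) for (x, y) = (7, 29).
LHS: y^2 = 29^2 mod 43 = 24
RHS: x^3 + 14 x + 19 = 7^3 + 14*7 + 19 mod 43 = 30
LHS != RHS

No, not on the curve


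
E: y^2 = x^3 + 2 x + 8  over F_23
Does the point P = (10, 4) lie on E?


Check whether y^2 = x^3 + 2 x + 8 (mod 23) for (x, y) = (10, 4).
LHS: y^2 = 4^2 mod 23 = 16
RHS: x^3 + 2 x + 8 = 10^3 + 2*10 + 8 mod 23 = 16
LHS = RHS

Yes, on the curve


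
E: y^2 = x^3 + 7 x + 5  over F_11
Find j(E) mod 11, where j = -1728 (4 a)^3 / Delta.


Delta = -16(4 a^3 + 27 b^2) mod 11 = 6
-1728 * (4 a)^3 = -1728 * (4*7)^3 mod 11 = 4
j = 4 * 6^(-1) mod 11 = 8

j = 8 (mod 11)


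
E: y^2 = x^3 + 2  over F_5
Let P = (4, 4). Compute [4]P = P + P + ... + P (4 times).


k = 4 = 100_2 (binary, LSB first: 001)
Double-and-add from P = (4, 4):
  bit 0 = 0: acc unchanged = O
  bit 1 = 0: acc unchanged = O
  bit 2 = 1: acc = O + (3, 3) = (3, 3)

4P = (3, 3)


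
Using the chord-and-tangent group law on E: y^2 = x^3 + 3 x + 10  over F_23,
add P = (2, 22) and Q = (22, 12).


P != Q, so use the chord formula.
s = (y2 - y1) / (x2 - x1) = (13) / (20) mod 23 = 11
x3 = s^2 - x1 - x2 mod 23 = 11^2 - 2 - 22 = 5
y3 = s (x1 - x3) - y1 mod 23 = 11 * (2 - 5) - 22 = 14

P + Q = (5, 14)


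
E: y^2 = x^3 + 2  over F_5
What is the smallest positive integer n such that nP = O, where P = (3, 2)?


Compute successive multiples of P until we hit O:
  1P = (3, 2)
  2P = (3, 3)
  3P = O

ord(P) = 3


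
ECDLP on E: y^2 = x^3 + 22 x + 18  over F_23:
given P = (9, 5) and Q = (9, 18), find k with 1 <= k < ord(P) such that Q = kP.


Enumerate multiples of P until we hit Q = (9, 18):
  1P = (9, 5)
  2P = (0, 15)
  3P = (7, 3)
  4P = (8, 19)
  5P = (18, 6)
  6P = (21, 9)
  7P = (11, 2)
  8P = (11, 21)
  9P = (21, 14)
  10P = (18, 17)
  11P = (8, 4)
  12P = (7, 20)
  13P = (0, 8)
  14P = (9, 18)
Match found at i = 14.

k = 14


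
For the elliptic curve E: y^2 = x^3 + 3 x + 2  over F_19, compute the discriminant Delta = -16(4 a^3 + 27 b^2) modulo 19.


4 a^3 + 27 b^2 = 4*3^3 + 27*2^2 = 108 + 108 = 216
Delta = -16 * (216) = -3456
Delta mod 19 = 2

Delta = 2 (mod 19)


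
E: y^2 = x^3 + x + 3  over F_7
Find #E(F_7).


For each x in F_7, count y with y^2 = x^3 + 1 x + 3 mod 7:
  x = 4: RHS = 1, y in [1, 6]  -> 2 point(s)
  x = 5: RHS = 0, y in [0]  -> 1 point(s)
  x = 6: RHS = 1, y in [1, 6]  -> 2 point(s)
Affine points: 5. Add the point at infinity: total = 6.

#E(F_7) = 6


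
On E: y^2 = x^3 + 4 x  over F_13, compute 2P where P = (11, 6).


Doubling: s = (3 x1^2 + a) / (2 y1)
s = (3*11^2 + 4) / (2*6) mod 13 = 10
x3 = s^2 - 2 x1 mod 13 = 10^2 - 2*11 = 0
y3 = s (x1 - x3) - y1 mod 13 = 10 * (11 - 0) - 6 = 0

2P = (0, 0)


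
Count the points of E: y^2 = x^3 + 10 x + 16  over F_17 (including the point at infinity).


For each x in F_17, count y with y^2 = x^3 + 10 x + 16 mod 17:
  x = 0: RHS = 16, y in [4, 13]  -> 2 point(s)
  x = 4: RHS = 1, y in [1, 16]  -> 2 point(s)
  x = 5: RHS = 4, y in [2, 15]  -> 2 point(s)
  x = 7: RHS = 4, y in [2, 15]  -> 2 point(s)
  x = 8: RHS = 13, y in [8, 9]  -> 2 point(s)
  x = 9: RHS = 2, y in [6, 11]  -> 2 point(s)
Affine points: 12. Add the point at infinity: total = 13.

#E(F_17) = 13


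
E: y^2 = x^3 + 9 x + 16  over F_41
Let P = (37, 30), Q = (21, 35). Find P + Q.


P != Q, so use the chord formula.
s = (y2 - y1) / (x2 - x1) = (5) / (25) mod 41 = 33
x3 = s^2 - x1 - x2 mod 41 = 33^2 - 37 - 21 = 6
y3 = s (x1 - x3) - y1 mod 41 = 33 * (37 - 6) - 30 = 9

P + Q = (6, 9)


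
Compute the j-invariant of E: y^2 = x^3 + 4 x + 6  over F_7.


Delta = -16(4 a^3 + 27 b^2) mod 7 = 1
-1728 * (4 a)^3 = -1728 * (4*4)^3 mod 7 = 1
j = 1 * 1^(-1) mod 7 = 1

j = 1 (mod 7)


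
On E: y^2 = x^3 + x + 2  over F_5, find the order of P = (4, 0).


Compute successive multiples of P until we hit O:
  1P = (4, 0)
  2P = O

ord(P) = 2


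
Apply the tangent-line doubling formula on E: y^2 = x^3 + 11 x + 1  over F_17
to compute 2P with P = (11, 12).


Doubling: s = (3 x1^2 + a) / (2 y1)
s = (3*11^2 + 11) / (2*12) mod 17 = 0
x3 = s^2 - 2 x1 mod 17 = 0^2 - 2*11 = 12
y3 = s (x1 - x3) - y1 mod 17 = 0 * (11 - 12) - 12 = 5

2P = (12, 5)


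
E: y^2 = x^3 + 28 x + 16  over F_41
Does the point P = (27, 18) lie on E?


Check whether y^2 = x^3 + 28 x + 16 (mod 41) for (x, y) = (27, 18).
LHS: y^2 = 18^2 mod 41 = 37
RHS: x^3 + 28 x + 16 = 27^3 + 28*27 + 16 mod 41 = 37
LHS = RHS

Yes, on the curve


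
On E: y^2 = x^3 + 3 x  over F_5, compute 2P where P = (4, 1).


k = 2 = 10_2 (binary, LSB first: 01)
Double-and-add from P = (4, 1):
  bit 0 = 0: acc unchanged = O
  bit 1 = 1: acc = O + (1, 3) = (1, 3)

2P = (1, 3)


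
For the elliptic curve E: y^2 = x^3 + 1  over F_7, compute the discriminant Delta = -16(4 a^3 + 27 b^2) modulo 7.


4 a^3 + 27 b^2 = 4*0^3 + 27*1^2 = 0 + 27 = 27
Delta = -16 * (27) = -432
Delta mod 7 = 2

Delta = 2 (mod 7)


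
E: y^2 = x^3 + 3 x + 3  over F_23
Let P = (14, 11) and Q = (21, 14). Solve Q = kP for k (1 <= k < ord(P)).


Enumerate multiples of P until we hit Q = (21, 14):
  1P = (14, 11)
  2P = (21, 9)
  3P = (20, 17)
  4P = (13, 13)
  5P = (0, 7)
  6P = (18, 1)
  7P = (3, 19)
  8P = (9, 0)
  9P = (3, 4)
  10P = (18, 22)
  11P = (0, 16)
  12P = (13, 10)
  13P = (20, 6)
  14P = (21, 14)
Match found at i = 14.

k = 14


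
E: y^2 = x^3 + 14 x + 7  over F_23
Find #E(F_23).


For each x in F_23, count y with y^2 = x^3 + 14 x + 7 mod 23:
  x = 4: RHS = 12, y in [9, 14]  -> 2 point(s)
  x = 5: RHS = 18, y in [8, 15]  -> 2 point(s)
  x = 6: RHS = 8, y in [10, 13]  -> 2 point(s)
  x = 14: RHS = 3, y in [7, 16]  -> 2 point(s)
  x = 15: RHS = 4, y in [2, 21]  -> 2 point(s)
  x = 16: RHS = 3, y in [7, 16]  -> 2 point(s)
  x = 17: RHS = 6, y in [11, 12]  -> 2 point(s)
  x = 19: RHS = 2, y in [5, 18]  -> 2 point(s)
Affine points: 16. Add the point at infinity: total = 17.

#E(F_23) = 17


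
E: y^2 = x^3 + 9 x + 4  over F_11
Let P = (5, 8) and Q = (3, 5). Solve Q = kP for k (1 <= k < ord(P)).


Enumerate multiples of P until we hit Q = (3, 5):
  1P = (5, 8)
  2P = (10, 7)
  3P = (0, 2)
  4P = (7, 5)
  5P = (4, 7)
  6P = (3, 5)
Match found at i = 6.

k = 6


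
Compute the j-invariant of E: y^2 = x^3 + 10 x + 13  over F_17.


Delta = -16(4 a^3 + 27 b^2) mod 17 = 12
-1728 * (4 a)^3 = -1728 * (4*10)^3 mod 17 = 4
j = 4 * 12^(-1) mod 17 = 6

j = 6 (mod 17)


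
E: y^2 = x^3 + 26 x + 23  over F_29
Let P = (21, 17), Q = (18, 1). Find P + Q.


P != Q, so use the chord formula.
s = (y2 - y1) / (x2 - x1) = (13) / (26) mod 29 = 15
x3 = s^2 - x1 - x2 mod 29 = 15^2 - 21 - 18 = 12
y3 = s (x1 - x3) - y1 mod 29 = 15 * (21 - 12) - 17 = 2

P + Q = (12, 2)


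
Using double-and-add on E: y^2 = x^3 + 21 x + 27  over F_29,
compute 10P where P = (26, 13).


k = 10 = 1010_2 (binary, LSB first: 0101)
Double-and-add from P = (26, 13):
  bit 0 = 0: acc unchanged = O
  bit 1 = 1: acc = O + (1, 22) = (1, 22)
  bit 2 = 0: acc unchanged = (1, 22)
  bit 3 = 1: acc = (1, 22) + (11, 9) = (1, 7)

10P = (1, 7)


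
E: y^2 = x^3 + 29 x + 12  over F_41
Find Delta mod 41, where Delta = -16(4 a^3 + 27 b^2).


4 a^3 + 27 b^2 = 4*29^3 + 27*12^2 = 97556 + 3888 = 101444
Delta = -16 * (101444) = -1623104
Delta mod 41 = 4

Delta = 4 (mod 41)


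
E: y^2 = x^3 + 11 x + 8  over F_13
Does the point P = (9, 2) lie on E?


Check whether y^2 = x^3 + 11 x + 8 (mod 13) for (x, y) = (9, 2).
LHS: y^2 = 2^2 mod 13 = 4
RHS: x^3 + 11 x + 8 = 9^3 + 11*9 + 8 mod 13 = 4
LHS = RHS

Yes, on the curve


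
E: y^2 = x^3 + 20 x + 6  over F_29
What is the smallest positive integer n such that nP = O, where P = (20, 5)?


Compute successive multiples of P until we hit O:
  1P = (20, 5)
  2P = (25, 23)
  3P = (19, 16)
  4P = (24, 10)
  5P = (21, 1)
  6P = (4, 18)
  7P = (6, 9)
  8P = (9, 25)
  ... (continuing to 35P)
  35P = O

ord(P) = 35


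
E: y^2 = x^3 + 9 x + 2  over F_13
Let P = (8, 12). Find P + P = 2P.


Doubling: s = (3 x1^2 + a) / (2 y1)
s = (3*8^2 + 9) / (2*12) mod 13 = 10
x3 = s^2 - 2 x1 mod 13 = 10^2 - 2*8 = 6
y3 = s (x1 - x3) - y1 mod 13 = 10 * (8 - 6) - 12 = 8

2P = (6, 8)


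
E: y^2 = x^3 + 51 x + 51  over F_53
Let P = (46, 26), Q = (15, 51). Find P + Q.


P != Q, so use the chord formula.
s = (y2 - y1) / (x2 - x1) = (25) / (22) mod 53 = 18
x3 = s^2 - x1 - x2 mod 53 = 18^2 - 46 - 15 = 51
y3 = s (x1 - x3) - y1 mod 53 = 18 * (46 - 51) - 26 = 43

P + Q = (51, 43)


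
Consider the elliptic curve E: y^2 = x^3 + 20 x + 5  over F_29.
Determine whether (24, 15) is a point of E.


Check whether y^2 = x^3 + 20 x + 5 (mod 29) for (x, y) = (24, 15).
LHS: y^2 = 15^2 mod 29 = 22
RHS: x^3 + 20 x + 5 = 24^3 + 20*24 + 5 mod 29 = 12
LHS != RHS

No, not on the curve


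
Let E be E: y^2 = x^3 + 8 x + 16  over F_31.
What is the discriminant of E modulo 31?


4 a^3 + 27 b^2 = 4*8^3 + 27*16^2 = 2048 + 6912 = 8960
Delta = -16 * (8960) = -143360
Delta mod 31 = 15

Delta = 15 (mod 31)


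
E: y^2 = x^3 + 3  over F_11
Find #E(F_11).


For each x in F_11, count y with y^2 = x^3 + 0 x + 3 mod 11:
  x = 0: RHS = 3, y in [5, 6]  -> 2 point(s)
  x = 1: RHS = 4, y in [2, 9]  -> 2 point(s)
  x = 2: RHS = 0, y in [0]  -> 1 point(s)
  x = 4: RHS = 1, y in [1, 10]  -> 2 point(s)
  x = 7: RHS = 5, y in [4, 7]  -> 2 point(s)
  x = 8: RHS = 9, y in [3, 8]  -> 2 point(s)
Affine points: 11. Add the point at infinity: total = 12.

#E(F_11) = 12


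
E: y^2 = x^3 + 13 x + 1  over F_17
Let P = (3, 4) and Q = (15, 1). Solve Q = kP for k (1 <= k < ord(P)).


Enumerate multiples of P until we hit Q = (15, 1):
  1P = (3, 4)
  2P = (2, 1)
  3P = (4, 10)
  4P = (12, 10)
  5P = (10, 14)
  6P = (5, 15)
  7P = (1, 7)
  8P = (11, 8)
  9P = (16, 15)
  10P = (13, 15)
  11P = (0, 1)
  12P = (15, 1)
Match found at i = 12.

k = 12


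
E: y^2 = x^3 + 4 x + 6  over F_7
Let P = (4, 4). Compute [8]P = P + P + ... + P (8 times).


k = 8 = 1000_2 (binary, LSB first: 0001)
Double-and-add from P = (4, 4):
  bit 0 = 0: acc unchanged = O
  bit 1 = 0: acc unchanged = O
  bit 2 = 0: acc unchanged = O
  bit 3 = 1: acc = O + (6, 1) = (6, 1)

8P = (6, 1)


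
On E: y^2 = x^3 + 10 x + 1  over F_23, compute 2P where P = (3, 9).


Doubling: s = (3 x1^2 + a) / (2 y1)
s = (3*3^2 + 10) / (2*9) mod 23 = 11
x3 = s^2 - 2 x1 mod 23 = 11^2 - 2*3 = 0
y3 = s (x1 - x3) - y1 mod 23 = 11 * (3 - 0) - 9 = 1

2P = (0, 1)


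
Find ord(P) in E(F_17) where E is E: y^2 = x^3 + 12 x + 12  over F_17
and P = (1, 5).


Compute successive multiples of P until we hit O:
  1P = (1, 5)
  2P = (13, 11)
  3P = (16, 13)
  4P = (16, 4)
  5P = (13, 6)
  6P = (1, 12)
  7P = O

ord(P) = 7


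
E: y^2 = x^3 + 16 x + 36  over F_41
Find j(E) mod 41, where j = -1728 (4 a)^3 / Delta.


Delta = -16(4 a^3 + 27 b^2) mod 41 = 34
-1728 * (4 a)^3 = -1728 * (4*16)^3 mod 41 = 19
j = 19 * 34^(-1) mod 41 = 9

j = 9 (mod 41)


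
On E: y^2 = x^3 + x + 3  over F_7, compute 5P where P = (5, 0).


k = 5 = 101_2 (binary, LSB first: 101)
Double-and-add from P = (5, 0):
  bit 0 = 1: acc = O + (5, 0) = (5, 0)
  bit 1 = 0: acc unchanged = (5, 0)
  bit 2 = 1: acc = (5, 0) + O = (5, 0)

5P = (5, 0)


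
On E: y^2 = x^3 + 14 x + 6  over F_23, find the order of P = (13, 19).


Compute successive multiples of P until we hit O:
  1P = (13, 19)
  2P = (21, 19)
  3P = (12, 4)
  4P = (16, 5)
  5P = (3, 11)
  6P = (15, 7)
  7P = (8, 20)
  8P = (14, 18)
  ... (continuing to 25P)
  25P = O

ord(P) = 25


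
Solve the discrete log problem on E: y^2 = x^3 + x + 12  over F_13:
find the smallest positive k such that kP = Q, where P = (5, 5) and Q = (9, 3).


Enumerate multiples of P until we hit Q = (9, 3):
  1P = (5, 5)
  2P = (2, 10)
  3P = (3, 9)
  4P = (9, 3)
Match found at i = 4.

k = 4


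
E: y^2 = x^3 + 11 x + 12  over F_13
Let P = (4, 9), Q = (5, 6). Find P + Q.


P != Q, so use the chord formula.
s = (y2 - y1) / (x2 - x1) = (10) / (1) mod 13 = 10
x3 = s^2 - x1 - x2 mod 13 = 10^2 - 4 - 5 = 0
y3 = s (x1 - x3) - y1 mod 13 = 10 * (4 - 0) - 9 = 5

P + Q = (0, 5)


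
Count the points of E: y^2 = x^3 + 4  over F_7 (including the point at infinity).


For each x in F_7, count y with y^2 = x^3 + 0 x + 4 mod 7:
  x = 0: RHS = 4, y in [2, 5]  -> 2 point(s)
Affine points: 2. Add the point at infinity: total = 3.

#E(F_7) = 3


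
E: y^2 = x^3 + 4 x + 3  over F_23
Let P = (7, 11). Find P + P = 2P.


Doubling: s = (3 x1^2 + a) / (2 y1)
s = (3*7^2 + 4) / (2*11) mod 23 = 10
x3 = s^2 - 2 x1 mod 23 = 10^2 - 2*7 = 17
y3 = s (x1 - x3) - y1 mod 23 = 10 * (7 - 17) - 11 = 4

2P = (17, 4)


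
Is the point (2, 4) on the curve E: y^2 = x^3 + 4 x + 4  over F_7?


Check whether y^2 = x^3 + 4 x + 4 (mod 7) for (x, y) = (2, 4).
LHS: y^2 = 4^2 mod 7 = 2
RHS: x^3 + 4 x + 4 = 2^3 + 4*2 + 4 mod 7 = 6
LHS != RHS

No, not on the curve


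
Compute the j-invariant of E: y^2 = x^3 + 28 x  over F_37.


Delta = -16(4 a^3 + 27 b^2) mod 37 = 36
-1728 * (4 a)^3 = -1728 * (4*28)^3 mod 37 = 11
j = 11 * 36^(-1) mod 37 = 26

j = 26 (mod 37)


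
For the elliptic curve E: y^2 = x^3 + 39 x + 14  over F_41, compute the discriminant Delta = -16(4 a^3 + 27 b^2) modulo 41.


4 a^3 + 27 b^2 = 4*39^3 + 27*14^2 = 237276 + 5292 = 242568
Delta = -16 * (242568) = -3881088
Delta mod 41 = 13

Delta = 13 (mod 41)


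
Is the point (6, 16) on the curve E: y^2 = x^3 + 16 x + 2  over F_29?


Check whether y^2 = x^3 + 16 x + 2 (mod 29) for (x, y) = (6, 16).
LHS: y^2 = 16^2 mod 29 = 24
RHS: x^3 + 16 x + 2 = 6^3 + 16*6 + 2 mod 29 = 24
LHS = RHS

Yes, on the curve


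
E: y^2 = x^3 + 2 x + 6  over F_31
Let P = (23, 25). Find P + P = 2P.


Doubling: s = (3 x1^2 + a) / (2 y1)
s = (3*23^2 + 2) / (2*25) mod 31 = 20
x3 = s^2 - 2 x1 mod 31 = 20^2 - 2*23 = 13
y3 = s (x1 - x3) - y1 mod 31 = 20 * (23 - 13) - 25 = 20

2P = (13, 20)


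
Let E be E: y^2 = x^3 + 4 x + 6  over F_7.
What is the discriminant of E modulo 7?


4 a^3 + 27 b^2 = 4*4^3 + 27*6^2 = 256 + 972 = 1228
Delta = -16 * (1228) = -19648
Delta mod 7 = 1

Delta = 1 (mod 7)


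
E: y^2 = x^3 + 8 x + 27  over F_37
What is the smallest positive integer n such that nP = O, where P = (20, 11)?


Compute successive multiples of P until we hit O:
  1P = (20, 11)
  2P = (4, 30)
  3P = (16, 12)
  4P = (8, 23)
  5P = (10, 16)
  6P = (35, 15)
  7P = (12, 1)
  8P = (32, 11)
  ... (continuing to 45P)
  45P = O

ord(P) = 45


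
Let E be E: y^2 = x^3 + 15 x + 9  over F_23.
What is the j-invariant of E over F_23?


Delta = -16(4 a^3 + 27 b^2) mod 23 = 7
-1728 * (4 a)^3 = -1728 * (4*15)^3 mod 23 = 2
j = 2 * 7^(-1) mod 23 = 20

j = 20 (mod 23)


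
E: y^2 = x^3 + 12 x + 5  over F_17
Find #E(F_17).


For each x in F_17, count y with y^2 = x^3 + 12 x + 5 mod 17:
  x = 1: RHS = 1, y in [1, 16]  -> 2 point(s)
  x = 3: RHS = 0, y in [0]  -> 1 point(s)
  x = 4: RHS = 15, y in [7, 10]  -> 2 point(s)
  x = 6: RHS = 4, y in [2, 15]  -> 2 point(s)
  x = 8: RHS = 1, y in [1, 16]  -> 2 point(s)
  x = 9: RHS = 9, y in [3, 14]  -> 2 point(s)
  x = 16: RHS = 9, y in [3, 14]  -> 2 point(s)
Affine points: 13. Add the point at infinity: total = 14.

#E(F_17) = 14


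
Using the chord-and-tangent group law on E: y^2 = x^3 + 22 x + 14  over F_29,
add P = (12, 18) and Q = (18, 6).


P != Q, so use the chord formula.
s = (y2 - y1) / (x2 - x1) = (17) / (6) mod 29 = 27
x3 = s^2 - x1 - x2 mod 29 = 27^2 - 12 - 18 = 3
y3 = s (x1 - x3) - y1 mod 29 = 27 * (12 - 3) - 18 = 22

P + Q = (3, 22)


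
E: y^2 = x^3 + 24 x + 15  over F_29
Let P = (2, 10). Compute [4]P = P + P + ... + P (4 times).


k = 4 = 100_2 (binary, LSB first: 001)
Double-and-add from P = (2, 10):
  bit 0 = 0: acc unchanged = O
  bit 1 = 0: acc unchanged = O
  bit 2 = 1: acc = O + (21, 6) = (21, 6)

4P = (21, 6)


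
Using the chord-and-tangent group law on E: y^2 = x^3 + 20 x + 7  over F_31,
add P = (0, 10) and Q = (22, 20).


P != Q, so use the chord formula.
s = (y2 - y1) / (x2 - x1) = (10) / (22) mod 31 = 23
x3 = s^2 - x1 - x2 mod 31 = 23^2 - 0 - 22 = 11
y3 = s (x1 - x3) - y1 mod 31 = 23 * (0 - 11) - 10 = 16

P + Q = (11, 16)


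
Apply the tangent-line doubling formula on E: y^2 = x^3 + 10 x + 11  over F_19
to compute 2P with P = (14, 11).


Doubling: s = (3 x1^2 + a) / (2 y1)
s = (3*14^2 + 10) / (2*11) mod 19 = 3
x3 = s^2 - 2 x1 mod 19 = 3^2 - 2*14 = 0
y3 = s (x1 - x3) - y1 mod 19 = 3 * (14 - 0) - 11 = 12

2P = (0, 12)


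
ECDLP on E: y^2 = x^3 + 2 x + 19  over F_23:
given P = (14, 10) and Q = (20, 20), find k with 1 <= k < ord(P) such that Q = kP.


Enumerate multiples of P until we hit Q = (20, 20):
  1P = (14, 10)
  2P = (20, 20)
Match found at i = 2.

k = 2


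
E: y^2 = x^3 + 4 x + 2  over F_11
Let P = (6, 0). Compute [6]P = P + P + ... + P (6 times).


k = 6 = 110_2 (binary, LSB first: 011)
Double-and-add from P = (6, 0):
  bit 0 = 0: acc unchanged = O
  bit 1 = 1: acc = O + O = O
  bit 2 = 1: acc = O + O = O

6P = O


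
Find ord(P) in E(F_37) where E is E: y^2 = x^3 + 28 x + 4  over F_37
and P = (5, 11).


Compute successive multiples of P until we hit O:
  1P = (5, 11)
  2P = (36, 7)
  3P = (17, 18)
  4P = (12, 25)
  5P = (24, 25)
  6P = (15, 5)
  7P = (7, 5)
  8P = (34, 2)
  ... (continuing to 19P)
  19P = O

ord(P) = 19


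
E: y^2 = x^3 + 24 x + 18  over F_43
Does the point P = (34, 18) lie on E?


Check whether y^2 = x^3 + 24 x + 18 (mod 43) for (x, y) = (34, 18).
LHS: y^2 = 18^2 mod 43 = 23
RHS: x^3 + 24 x + 18 = 34^3 + 24*34 + 18 mod 43 = 19
LHS != RHS

No, not on the curve


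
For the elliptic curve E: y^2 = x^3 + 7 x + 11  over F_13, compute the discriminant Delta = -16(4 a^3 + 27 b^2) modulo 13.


4 a^3 + 27 b^2 = 4*7^3 + 27*11^2 = 1372 + 3267 = 4639
Delta = -16 * (4639) = -74224
Delta mod 13 = 6

Delta = 6 (mod 13)


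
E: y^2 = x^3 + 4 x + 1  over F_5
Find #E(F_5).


For each x in F_5, count y with y^2 = x^3 + 4 x + 1 mod 5:
  x = 0: RHS = 1, y in [1, 4]  -> 2 point(s)
  x = 1: RHS = 1, y in [1, 4]  -> 2 point(s)
  x = 3: RHS = 0, y in [0]  -> 1 point(s)
  x = 4: RHS = 1, y in [1, 4]  -> 2 point(s)
Affine points: 7. Add the point at infinity: total = 8.

#E(F_5) = 8


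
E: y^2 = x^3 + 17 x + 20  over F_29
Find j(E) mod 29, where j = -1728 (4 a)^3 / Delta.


Delta = -16(4 a^3 + 27 b^2) mod 29 = 26
-1728 * (4 a)^3 = -1728 * (4*17)^3 mod 29 = 23
j = 23 * 26^(-1) mod 29 = 2

j = 2 (mod 29)


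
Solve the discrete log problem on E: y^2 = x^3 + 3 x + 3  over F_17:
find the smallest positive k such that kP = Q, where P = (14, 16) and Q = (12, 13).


Enumerate multiples of P until we hit Q = (12, 13):
  1P = (14, 16)
  2P = (10, 9)
  3P = (12, 13)
Match found at i = 3.

k = 3


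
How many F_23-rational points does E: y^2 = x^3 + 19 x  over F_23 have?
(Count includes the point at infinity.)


For each x in F_23, count y with y^2 = x^3 + 19 x + 0 mod 23:
  x = 0: RHS = 0, y in [0]  -> 1 point(s)
  x = 2: RHS = 0, y in [0]  -> 1 point(s)
  x = 4: RHS = 2, y in [5, 18]  -> 2 point(s)
  x = 5: RHS = 13, y in [6, 17]  -> 2 point(s)
  x = 6: RHS = 8, y in [10, 13]  -> 2 point(s)
  x = 7: RHS = 16, y in [4, 19]  -> 2 point(s)
  x = 9: RHS = 3, y in [7, 16]  -> 2 point(s)
  x = 12: RHS = 1, y in [1, 22]  -> 2 point(s)
  x = 13: RHS = 6, y in [11, 12]  -> 2 point(s)
  x = 15: RHS = 3, y in [7, 16]  -> 2 point(s)
  x = 20: RHS = 8, y in [10, 13]  -> 2 point(s)
  x = 21: RHS = 0, y in [0]  -> 1 point(s)
  x = 22: RHS = 3, y in [7, 16]  -> 2 point(s)
Affine points: 23. Add the point at infinity: total = 24.

#E(F_23) = 24


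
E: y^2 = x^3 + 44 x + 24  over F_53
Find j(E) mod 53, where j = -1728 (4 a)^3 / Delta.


Delta = -16(4 a^3 + 27 b^2) mod 53 = 19
-1728 * (4 a)^3 = -1728 * (4*44)^3 mod 53 = 35
j = 35 * 19^(-1) mod 53 = 13

j = 13 (mod 53)


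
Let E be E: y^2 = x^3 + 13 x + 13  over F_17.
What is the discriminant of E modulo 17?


4 a^3 + 27 b^2 = 4*13^3 + 27*13^2 = 8788 + 4563 = 13351
Delta = -16 * (13351) = -213616
Delta mod 17 = 6

Delta = 6 (mod 17)


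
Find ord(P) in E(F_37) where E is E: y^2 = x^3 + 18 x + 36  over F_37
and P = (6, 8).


Compute successive multiples of P until we hit O:
  1P = (6, 8)
  2P = (24, 26)
  3P = (8, 27)
  4P = (30, 23)
  5P = (17, 36)
  6P = (11, 23)
  7P = (29, 34)
  8P = (13, 5)
  ... (continuing to 30P)
  30P = O

ord(P) = 30


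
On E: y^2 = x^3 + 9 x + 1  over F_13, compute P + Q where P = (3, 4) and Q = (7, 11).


P != Q, so use the chord formula.
s = (y2 - y1) / (x2 - x1) = (7) / (4) mod 13 = 5
x3 = s^2 - x1 - x2 mod 13 = 5^2 - 3 - 7 = 2
y3 = s (x1 - x3) - y1 mod 13 = 5 * (3 - 2) - 4 = 1

P + Q = (2, 1)


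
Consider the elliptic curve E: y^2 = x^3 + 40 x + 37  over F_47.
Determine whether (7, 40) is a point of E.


Check whether y^2 = x^3 + 40 x + 37 (mod 47) for (x, y) = (7, 40).
LHS: y^2 = 40^2 mod 47 = 2
RHS: x^3 + 40 x + 37 = 7^3 + 40*7 + 37 mod 47 = 2
LHS = RHS

Yes, on the curve


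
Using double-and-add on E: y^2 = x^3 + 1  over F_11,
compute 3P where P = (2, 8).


k = 3 = 11_2 (binary, LSB first: 11)
Double-and-add from P = (2, 8):
  bit 0 = 1: acc = O + (2, 8) = (2, 8)
  bit 1 = 1: acc = (2, 8) + (0, 10) = (10, 0)

3P = (10, 0)


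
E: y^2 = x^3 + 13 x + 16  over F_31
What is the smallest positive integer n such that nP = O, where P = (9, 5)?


Compute successive multiples of P until we hit O:
  1P = (9, 5)
  2P = (0, 27)
  3P = (23, 12)
  4P = (7, 27)
  5P = (12, 28)
  6P = (24, 4)
  7P = (2, 9)
  8P = (14, 20)
  ... (continuing to 36P)
  36P = O

ord(P) = 36


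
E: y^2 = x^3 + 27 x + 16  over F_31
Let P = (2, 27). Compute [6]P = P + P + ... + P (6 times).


k = 6 = 110_2 (binary, LSB first: 011)
Double-and-add from P = (2, 27):
  bit 0 = 0: acc unchanged = O
  bit 1 = 1: acc = O + (28, 30) = (28, 30)
  bit 2 = 1: acc = (28, 30) + (22, 25) = (17, 5)

6P = (17, 5)


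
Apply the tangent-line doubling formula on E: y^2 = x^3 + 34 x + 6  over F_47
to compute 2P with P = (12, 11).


Doubling: s = (3 x1^2 + a) / (2 y1)
s = (3*12^2 + 34) / (2*11) mod 47 = 34
x3 = s^2 - 2 x1 mod 47 = 34^2 - 2*12 = 4
y3 = s (x1 - x3) - y1 mod 47 = 34 * (12 - 4) - 11 = 26

2P = (4, 26)


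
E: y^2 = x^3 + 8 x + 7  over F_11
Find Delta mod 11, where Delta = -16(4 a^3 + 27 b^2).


4 a^3 + 27 b^2 = 4*8^3 + 27*7^2 = 2048 + 1323 = 3371
Delta = -16 * (3371) = -53936
Delta mod 11 = 8

Delta = 8 (mod 11)


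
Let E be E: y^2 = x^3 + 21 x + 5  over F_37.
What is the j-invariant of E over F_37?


Delta = -16(4 a^3 + 27 b^2) mod 37 = 3
-1728 * (4 a)^3 = -1728 * (4*21)^3 mod 37 = 11
j = 11 * 3^(-1) mod 37 = 16

j = 16 (mod 37)


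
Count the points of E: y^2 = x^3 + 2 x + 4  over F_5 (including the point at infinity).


For each x in F_5, count y with y^2 = x^3 + 2 x + 4 mod 5:
  x = 0: RHS = 4, y in [2, 3]  -> 2 point(s)
  x = 2: RHS = 1, y in [1, 4]  -> 2 point(s)
  x = 4: RHS = 1, y in [1, 4]  -> 2 point(s)
Affine points: 6. Add the point at infinity: total = 7.

#E(F_5) = 7


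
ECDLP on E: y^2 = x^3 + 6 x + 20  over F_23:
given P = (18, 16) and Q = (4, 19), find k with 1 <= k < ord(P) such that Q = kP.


Enumerate multiples of P until we hit Q = (4, 19):
  1P = (18, 16)
  2P = (22, 17)
  3P = (19, 1)
  4P = (4, 4)
  5P = (13, 8)
  6P = (1, 2)
  7P = (12, 16)
  8P = (16, 7)
  9P = (15, 9)
  10P = (21, 0)
  11P = (15, 14)
  12P = (16, 16)
  13P = (12, 7)
  14P = (1, 21)
  15P = (13, 15)
  16P = (4, 19)
Match found at i = 16.

k = 16


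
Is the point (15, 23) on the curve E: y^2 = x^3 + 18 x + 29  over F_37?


Check whether y^2 = x^3 + 18 x + 29 (mod 37) for (x, y) = (15, 23).
LHS: y^2 = 23^2 mod 37 = 11
RHS: x^3 + 18 x + 29 = 15^3 + 18*15 + 29 mod 37 = 11
LHS = RHS

Yes, on the curve


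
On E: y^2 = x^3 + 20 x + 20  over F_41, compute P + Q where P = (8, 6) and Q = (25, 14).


P != Q, so use the chord formula.
s = (y2 - y1) / (x2 - x1) = (8) / (17) mod 41 = 27
x3 = s^2 - x1 - x2 mod 41 = 27^2 - 8 - 25 = 40
y3 = s (x1 - x3) - y1 mod 41 = 27 * (8 - 40) - 6 = 32

P + Q = (40, 32)


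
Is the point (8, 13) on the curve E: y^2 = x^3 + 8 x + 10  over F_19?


Check whether y^2 = x^3 + 8 x + 10 (mod 19) for (x, y) = (8, 13).
LHS: y^2 = 13^2 mod 19 = 17
RHS: x^3 + 8 x + 10 = 8^3 + 8*8 + 10 mod 19 = 16
LHS != RHS

No, not on the curve


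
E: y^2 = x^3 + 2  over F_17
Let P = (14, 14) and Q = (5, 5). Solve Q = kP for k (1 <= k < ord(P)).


Enumerate multiples of P until we hit Q = (5, 5):
  1P = (14, 14)
  2P = (5, 5)
Match found at i = 2.

k = 2


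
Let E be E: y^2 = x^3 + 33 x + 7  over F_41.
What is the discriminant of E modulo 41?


4 a^3 + 27 b^2 = 4*33^3 + 27*7^2 = 143748 + 1323 = 145071
Delta = -16 * (145071) = -2321136
Delta mod 41 = 38

Delta = 38 (mod 41)


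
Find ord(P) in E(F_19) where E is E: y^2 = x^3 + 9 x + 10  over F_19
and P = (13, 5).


Compute successive multiples of P until we hit O:
  1P = (13, 5)
  2P = (10, 13)
  3P = (1, 1)
  4P = (3, 11)
  5P = (14, 7)
  6P = (15, 10)
  7P = (2, 13)
  8P = (5, 3)
  ... (continuing to 22P)
  22P = O

ord(P) = 22


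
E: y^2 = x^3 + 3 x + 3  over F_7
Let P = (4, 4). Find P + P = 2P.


Doubling: s = (3 x1^2 + a) / (2 y1)
s = (3*4^2 + 3) / (2*4) mod 7 = 2
x3 = s^2 - 2 x1 mod 7 = 2^2 - 2*4 = 3
y3 = s (x1 - x3) - y1 mod 7 = 2 * (4 - 3) - 4 = 5

2P = (3, 5)


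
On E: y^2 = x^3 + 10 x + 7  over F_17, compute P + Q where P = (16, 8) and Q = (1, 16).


P != Q, so use the chord formula.
s = (y2 - y1) / (x2 - x1) = (8) / (2) mod 17 = 4
x3 = s^2 - x1 - x2 mod 17 = 4^2 - 16 - 1 = 16
y3 = s (x1 - x3) - y1 mod 17 = 4 * (16 - 16) - 8 = 9

P + Q = (16, 9)


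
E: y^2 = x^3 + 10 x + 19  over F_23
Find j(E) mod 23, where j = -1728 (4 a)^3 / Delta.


Delta = -16(4 a^3 + 27 b^2) mod 23 = 20
-1728 * (4 a)^3 = -1728 * (4*10)^3 mod 23 = 4
j = 4 * 20^(-1) mod 23 = 14

j = 14 (mod 23)


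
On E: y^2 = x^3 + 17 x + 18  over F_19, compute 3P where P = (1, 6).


k = 3 = 11_2 (binary, LSB first: 11)
Double-and-add from P = (1, 6):
  bit 0 = 1: acc = O + (1, 6) = (1, 6)
  bit 1 = 1: acc = (1, 6) + (5, 0) = (1, 13)

3P = (1, 13)


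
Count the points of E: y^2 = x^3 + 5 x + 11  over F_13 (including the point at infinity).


For each x in F_13, count y with y^2 = x^3 + 5 x + 11 mod 13:
  x = 1: RHS = 4, y in [2, 11]  -> 2 point(s)
  x = 2: RHS = 3, y in [4, 9]  -> 2 point(s)
  x = 3: RHS = 1, y in [1, 12]  -> 2 point(s)
  x = 4: RHS = 4, y in [2, 11]  -> 2 point(s)
  x = 6: RHS = 10, y in [6, 7]  -> 2 point(s)
  x = 7: RHS = 12, y in [5, 8]  -> 2 point(s)
  x = 8: RHS = 4, y in [2, 11]  -> 2 point(s)
Affine points: 14. Add the point at infinity: total = 15.

#E(F_13) = 15


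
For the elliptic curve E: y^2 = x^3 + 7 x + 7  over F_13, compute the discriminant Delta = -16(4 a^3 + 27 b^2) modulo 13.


4 a^3 + 27 b^2 = 4*7^3 + 27*7^2 = 1372 + 1323 = 2695
Delta = -16 * (2695) = -43120
Delta mod 13 = 1

Delta = 1 (mod 13)


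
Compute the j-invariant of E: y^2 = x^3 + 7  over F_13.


Delta = -16(4 a^3 + 27 b^2) mod 13 = 9
-1728 * (4 a)^3 = -1728 * (4*0)^3 mod 13 = 0
j = 0 * 9^(-1) mod 13 = 0

j = 0 (mod 13)


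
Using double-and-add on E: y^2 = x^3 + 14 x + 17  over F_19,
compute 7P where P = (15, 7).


k = 7 = 111_2 (binary, LSB first: 111)
Double-and-add from P = (15, 7):
  bit 0 = 1: acc = O + (15, 7) = (15, 7)
  bit 1 = 1: acc = (15, 7) + (9, 6) = (4, 17)
  bit 2 = 1: acc = (4, 17) + (17, 0) = (15, 12)

7P = (15, 12)


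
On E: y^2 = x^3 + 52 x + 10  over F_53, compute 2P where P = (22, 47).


Doubling: s = (3 x1^2 + a) / (2 y1)
s = (3*22^2 + 52) / (2*47) mod 53 = 16
x3 = s^2 - 2 x1 mod 53 = 16^2 - 2*22 = 0
y3 = s (x1 - x3) - y1 mod 53 = 16 * (22 - 0) - 47 = 40

2P = (0, 40)


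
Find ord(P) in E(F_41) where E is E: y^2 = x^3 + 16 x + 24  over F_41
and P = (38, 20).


Compute successive multiples of P until we hit O:
  1P = (38, 20)
  2P = (10, 6)
  3P = (24, 28)
  4P = (22, 6)
  5P = (17, 24)
  6P = (9, 35)
  7P = (34, 26)
  8P = (2, 8)
  ... (continuing to 21P)
  21P = O

ord(P) = 21


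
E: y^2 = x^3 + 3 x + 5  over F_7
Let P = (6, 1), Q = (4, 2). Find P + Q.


P != Q, so use the chord formula.
s = (y2 - y1) / (x2 - x1) = (1) / (5) mod 7 = 3
x3 = s^2 - x1 - x2 mod 7 = 3^2 - 6 - 4 = 6
y3 = s (x1 - x3) - y1 mod 7 = 3 * (6 - 6) - 1 = 6

P + Q = (6, 6)


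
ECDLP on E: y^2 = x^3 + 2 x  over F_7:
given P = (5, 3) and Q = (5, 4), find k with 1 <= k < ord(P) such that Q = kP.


Enumerate multiples of P until we hit Q = (5, 4):
  1P = (5, 3)
  2P = (4, 4)
  3P = (6, 5)
  4P = (0, 0)
  5P = (6, 2)
  6P = (4, 3)
  7P = (5, 4)
Match found at i = 7.

k = 7


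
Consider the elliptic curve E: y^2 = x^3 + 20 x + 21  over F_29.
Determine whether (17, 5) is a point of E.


Check whether y^2 = x^3 + 20 x + 21 (mod 29) for (x, y) = (17, 5).
LHS: y^2 = 5^2 mod 29 = 25
RHS: x^3 + 20 x + 21 = 17^3 + 20*17 + 21 mod 29 = 25
LHS = RHS

Yes, on the curve


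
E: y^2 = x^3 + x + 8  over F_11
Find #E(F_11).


For each x in F_11, count y with y^2 = x^3 + 1 x + 8 mod 11:
  x = 3: RHS = 5, y in [4, 7]  -> 2 point(s)
  x = 8: RHS = 0, y in [0]  -> 1 point(s)
  x = 9: RHS = 9, y in [3, 8]  -> 2 point(s)
Affine points: 5. Add the point at infinity: total = 6.

#E(F_11) = 6


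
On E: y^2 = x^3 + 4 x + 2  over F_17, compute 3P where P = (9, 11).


k = 3 = 11_2 (binary, LSB first: 11)
Double-and-add from P = (9, 11):
  bit 0 = 1: acc = O + (9, 11) = (9, 11)
  bit 1 = 1: acc = (9, 11) + (7, 13) = (2, 16)

3P = (2, 16)


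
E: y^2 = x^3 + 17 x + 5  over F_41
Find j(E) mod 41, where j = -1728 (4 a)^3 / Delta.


Delta = -16(4 a^3 + 27 b^2) mod 41 = 21
-1728 * (4 a)^3 = -1728 * (4*17)^3 mod 41 = 23
j = 23 * 21^(-1) mod 41 = 5

j = 5 (mod 41)


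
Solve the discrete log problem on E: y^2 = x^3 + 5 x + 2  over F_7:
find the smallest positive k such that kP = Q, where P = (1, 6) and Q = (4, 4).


Enumerate multiples of P until we hit Q = (4, 4):
  1P = (1, 6)
  2P = (0, 4)
  3P = (3, 4)
  4P = (4, 4)
Match found at i = 4.

k = 4


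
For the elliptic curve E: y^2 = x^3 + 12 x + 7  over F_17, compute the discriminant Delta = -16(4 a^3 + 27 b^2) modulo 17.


4 a^3 + 27 b^2 = 4*12^3 + 27*7^2 = 6912 + 1323 = 8235
Delta = -16 * (8235) = -131760
Delta mod 17 = 7

Delta = 7 (mod 17)


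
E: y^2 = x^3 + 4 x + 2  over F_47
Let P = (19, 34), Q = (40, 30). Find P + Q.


P != Q, so use the chord formula.
s = (y2 - y1) / (x2 - x1) = (43) / (21) mod 47 = 11
x3 = s^2 - x1 - x2 mod 47 = 11^2 - 19 - 40 = 15
y3 = s (x1 - x3) - y1 mod 47 = 11 * (19 - 15) - 34 = 10

P + Q = (15, 10)


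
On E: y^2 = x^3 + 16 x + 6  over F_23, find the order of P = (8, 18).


Compute successive multiples of P until we hit O:
  1P = (8, 18)
  2P = (10, 19)
  3P = (11, 15)
  4P = (5, 2)
  5P = (18, 13)
  6P = (3, 14)
  7P = (20, 0)
  8P = (3, 9)
  ... (continuing to 14P)
  14P = O

ord(P) = 14


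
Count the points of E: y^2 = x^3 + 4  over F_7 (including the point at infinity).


For each x in F_7, count y with y^2 = x^3 + 0 x + 4 mod 7:
  x = 0: RHS = 4, y in [2, 5]  -> 2 point(s)
Affine points: 2. Add the point at infinity: total = 3.

#E(F_7) = 3


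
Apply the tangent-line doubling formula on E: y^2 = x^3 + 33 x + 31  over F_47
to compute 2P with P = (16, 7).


Doubling: s = (3 x1^2 + a) / (2 y1)
s = (3*16^2 + 33) / (2*7) mod 47 = 27
x3 = s^2 - 2 x1 mod 47 = 27^2 - 2*16 = 39
y3 = s (x1 - x3) - y1 mod 47 = 27 * (16 - 39) - 7 = 30

2P = (39, 30)


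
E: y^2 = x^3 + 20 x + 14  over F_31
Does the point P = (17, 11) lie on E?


Check whether y^2 = x^3 + 20 x + 14 (mod 31) for (x, y) = (17, 11).
LHS: y^2 = 11^2 mod 31 = 28
RHS: x^3 + 20 x + 14 = 17^3 + 20*17 + 14 mod 31 = 28
LHS = RHS

Yes, on the curve


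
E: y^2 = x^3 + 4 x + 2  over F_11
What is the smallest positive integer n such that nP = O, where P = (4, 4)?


Compute successive multiples of P until we hit O:
  1P = (4, 4)
  2P = (4, 7)
  3P = O

ord(P) = 3


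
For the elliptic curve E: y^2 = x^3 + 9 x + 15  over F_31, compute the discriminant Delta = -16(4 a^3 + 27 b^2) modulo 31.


4 a^3 + 27 b^2 = 4*9^3 + 27*15^2 = 2916 + 6075 = 8991
Delta = -16 * (8991) = -143856
Delta mod 31 = 15

Delta = 15 (mod 31)


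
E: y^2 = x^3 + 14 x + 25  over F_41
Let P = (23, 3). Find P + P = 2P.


Doubling: s = (3 x1^2 + a) / (2 y1)
s = (3*23^2 + 14) / (2*3) mod 41 = 14
x3 = s^2 - 2 x1 mod 41 = 14^2 - 2*23 = 27
y3 = s (x1 - x3) - y1 mod 41 = 14 * (23 - 27) - 3 = 23

2P = (27, 23)


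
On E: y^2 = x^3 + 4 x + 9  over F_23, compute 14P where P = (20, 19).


k = 14 = 1110_2 (binary, LSB first: 0111)
Double-and-add from P = (20, 19):
  bit 0 = 0: acc unchanged = O
  bit 1 = 1: acc = O + (7, 14) = (7, 14)
  bit 2 = 1: acc = (7, 14) + (13, 21) = (5, 19)
  bit 3 = 1: acc = (5, 19) + (0, 3) = (8, 22)

14P = (8, 22)


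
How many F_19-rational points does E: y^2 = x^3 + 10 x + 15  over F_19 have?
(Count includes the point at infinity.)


For each x in F_19, count y with y^2 = x^3 + 10 x + 15 mod 19:
  x = 1: RHS = 7, y in [8, 11]  -> 2 point(s)
  x = 2: RHS = 5, y in [9, 10]  -> 2 point(s)
  x = 4: RHS = 5, y in [9, 10]  -> 2 point(s)
  x = 5: RHS = 0, y in [0]  -> 1 point(s)
  x = 6: RHS = 6, y in [5, 14]  -> 2 point(s)
  x = 9: RHS = 17, y in [6, 13]  -> 2 point(s)
  x = 12: RHS = 1, y in [1, 18]  -> 2 point(s)
  x = 13: RHS = 5, y in [9, 10]  -> 2 point(s)
  x = 14: RHS = 11, y in [7, 12]  -> 2 point(s)
  x = 15: RHS = 6, y in [5, 14]  -> 2 point(s)
  x = 17: RHS = 6, y in [5, 14]  -> 2 point(s)
  x = 18: RHS = 4, y in [2, 17]  -> 2 point(s)
Affine points: 23. Add the point at infinity: total = 24.

#E(F_19) = 24


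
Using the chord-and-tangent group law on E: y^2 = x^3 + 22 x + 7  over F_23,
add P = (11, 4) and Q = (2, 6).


P != Q, so use the chord formula.
s = (y2 - y1) / (x2 - x1) = (2) / (14) mod 23 = 10
x3 = s^2 - x1 - x2 mod 23 = 10^2 - 11 - 2 = 18
y3 = s (x1 - x3) - y1 mod 23 = 10 * (11 - 18) - 4 = 18

P + Q = (18, 18)


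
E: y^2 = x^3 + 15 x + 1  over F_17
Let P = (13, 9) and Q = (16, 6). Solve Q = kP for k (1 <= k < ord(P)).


Enumerate multiples of P until we hit Q = (16, 6):
  1P = (13, 9)
  2P = (16, 6)
Match found at i = 2.

k = 2


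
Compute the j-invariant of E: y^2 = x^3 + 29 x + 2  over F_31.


Delta = -16(4 a^3 + 27 b^2) mod 31 = 24
-1728 * (4 a)^3 = -1728 * (4*29)^3 mod 31 = 27
j = 27 * 24^(-1) mod 31 = 5

j = 5 (mod 31)


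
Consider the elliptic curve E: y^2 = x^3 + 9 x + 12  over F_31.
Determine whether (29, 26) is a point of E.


Check whether y^2 = x^3 + 9 x + 12 (mod 31) for (x, y) = (29, 26).
LHS: y^2 = 26^2 mod 31 = 25
RHS: x^3 + 9 x + 12 = 29^3 + 9*29 + 12 mod 31 = 17
LHS != RHS

No, not on the curve


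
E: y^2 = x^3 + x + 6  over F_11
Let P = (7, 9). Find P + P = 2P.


Doubling: s = (3 x1^2 + a) / (2 y1)
s = (3*7^2 + 1) / (2*9) mod 11 = 7
x3 = s^2 - 2 x1 mod 11 = 7^2 - 2*7 = 2
y3 = s (x1 - x3) - y1 mod 11 = 7 * (7 - 2) - 9 = 4

2P = (2, 4)


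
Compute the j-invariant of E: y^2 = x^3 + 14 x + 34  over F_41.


Delta = -16(4 a^3 + 27 b^2) mod 41 = 16
-1728 * (4 a)^3 = -1728 * (4*14)^3 mod 41 = 4
j = 4 * 16^(-1) mod 41 = 31

j = 31 (mod 41)


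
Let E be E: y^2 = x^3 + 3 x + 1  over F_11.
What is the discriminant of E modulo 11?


4 a^3 + 27 b^2 = 4*3^3 + 27*1^2 = 108 + 27 = 135
Delta = -16 * (135) = -2160
Delta mod 11 = 7

Delta = 7 (mod 11)


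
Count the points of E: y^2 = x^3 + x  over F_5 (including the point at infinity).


For each x in F_5, count y with y^2 = x^3 + 1 x + 0 mod 5:
  x = 0: RHS = 0, y in [0]  -> 1 point(s)
  x = 2: RHS = 0, y in [0]  -> 1 point(s)
  x = 3: RHS = 0, y in [0]  -> 1 point(s)
Affine points: 3. Add the point at infinity: total = 4.

#E(F_5) = 4
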